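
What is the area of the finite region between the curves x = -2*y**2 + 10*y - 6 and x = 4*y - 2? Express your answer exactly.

1/3

Both boundary curves give x as a function of y, so integrate with respect to y. Setting them equal: -2*y**2 + 6*y - 4 = 0, i.e. -2*(y - 2)*(y - 1) = 0, so they meet at y = 1, 2.
For y in [1, 2], x = -2*y**2 + 10*y - 6 is on the right; area = ∫[1,2] (-2*y**2 + 6*y - 4) dy = 1/3.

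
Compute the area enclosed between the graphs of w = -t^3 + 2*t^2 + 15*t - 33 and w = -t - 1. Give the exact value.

568/3

Set the curves equal: -t^3 + 2*t^2 + 15*t - 33 = -t - 1, so -t^3 + 2*t^2 + 16*t - 32 = 0, which factors as -(t - 4)*(t - 2)*(t + 4) = 0. The curves meet at t = -4, 2, 4.
On [-4, 2], w = -t - 1 is on top; that piece has area ∫[-4,2] (-(-t^3 + 2*t^2 + 16*t - 32)) dt = 180.
On [2, 4], w = -t^3 + 2*t^2 + 15*t - 33 is on top; that piece has area ∫[2,4] (-t^3 + 2*t^2 + 16*t - 32) dt = 28/3.
Total enclosed area = 180 + 28/3 = 568/3.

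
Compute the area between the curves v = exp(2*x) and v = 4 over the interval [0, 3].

-31/2 + 8*log(2) + exp(6)/2

The difference (exp(2*x)) - (4) = exp(2*x) - 4 changes sign at x = log(2) inside [0, 3], so split the integral there.
∫[0,log(2)] (exp(2*x) - 4) dx = 3/2 - log(16); the area of that piece is -3/2 + log(16).
∫[log(2),3] (exp(2*x) - 4) dx = -14 + 4*log(2) + exp(6)/2.
Total area = (-3/2 + log(16)) + (-14 + 4*log(2) + exp(6)/2) = -31/2 + 8*log(2) + exp(6)/2.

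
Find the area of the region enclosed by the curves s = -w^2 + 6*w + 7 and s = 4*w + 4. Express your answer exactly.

Both boundary curves give s as a function of w, so integrate with respect to w. Setting them equal: -w^2 + 2*w + 3 = 0, i.e. -(w - 3)*(w + 1) = 0, so they meet at w = -1, 3.
For w in [-1, 3], s = -w^2 + 6*w + 7 is on the right; area = ∫[-1,3] (-w^2 + 2*w + 3) dw = 32/3.

32/3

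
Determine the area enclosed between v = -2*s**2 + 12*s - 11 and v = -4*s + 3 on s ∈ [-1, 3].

The difference (-2*s**2 + 12*s - 11) - (-4*s + 3) = -2*s**2 + 16*s - 14 changes sign at s = 1 inside [-1, 3], so split the integral there.
∫[-1,1] (-2*s**2 + 16*s - 14) ds = -88/3; the area of that piece is 88/3.
∫[1,3] (-2*s**2 + 16*s - 14) ds = 56/3.
Total area = 88/3 + 56/3 = 48.

48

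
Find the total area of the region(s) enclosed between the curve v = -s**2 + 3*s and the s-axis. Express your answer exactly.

The curve meets the s-axis where -s**2 + 3*s = 0, i.e. -s*(s - 3) = 0, at s = 0, 3.
On [0, 3] the curve lies above the axis; ∫[0,3] (-s**2 + 3*s) ds = 9/2, giving area 9/2.

9/2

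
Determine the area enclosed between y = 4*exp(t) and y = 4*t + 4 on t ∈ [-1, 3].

-32 - 4*exp(-1) + 4*exp(3)

On [-1, 3], (4*exp(t)) - (4*t + 4) = -4*t + 4*exp(t) - 4 is ≥ 0 throughout, so the area is a single integral of |-4*t + 4*exp(t) - 4|.
∫[-1,3] (-4*t + 4*exp(t) - 4) dt = -32 - 4*exp(-1) + 4*exp(3).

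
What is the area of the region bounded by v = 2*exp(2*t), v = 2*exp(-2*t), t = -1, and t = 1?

The difference (2*exp(2*t)) - (2*exp(-2*t)) = 2*exp(2*t) - 2*exp(-2*t) changes sign at t = 0 inside [-1, 1], so split the integral there.
∫[-1,0] (2*exp(2*t) - 2*exp(-2*t)) dt = -exp(2) - exp(-2) + 2; the area of that piece is -2 + exp(-2) + exp(2).
∫[0,1] (2*exp(2*t) - 2*exp(-2*t)) dt = -2 + exp(-2) + exp(2).
Total area = (-2 + exp(-2) + exp(2)) + (-2 + exp(-2) + exp(2)) = -4 + 2*exp(-2) + 2*exp(2).

-4 + 2*exp(-2) + 2*exp(2)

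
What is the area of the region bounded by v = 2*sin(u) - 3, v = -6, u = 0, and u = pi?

On [0, pi], (2*sin(u) - 3) - (-6) = 2*sin(u) + 3 is ≥ 0 throughout, so the area is a single integral of |2*sin(u) + 3|.
∫[0,pi] (2*sin(u) + 3) du = 4 + 3*pi.

4 + 3*pi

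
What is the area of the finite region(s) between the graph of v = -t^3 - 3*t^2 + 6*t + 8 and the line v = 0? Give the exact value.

The curve meets the t-axis where -t^3 - 3*t^2 + 6*t + 8 = 0, i.e. -(t - 2)*(t + 1)*(t + 4) = 0, at t = -4, -1, 2.
On [-4, -1] the curve lies below the axis; ∫[-4,-1] (-t^3 - 3*t^2 + 6*t + 8) dt = -81/4, giving area 81/4.
On [-1, 2] the curve lies above the axis; ∫[-1,2] (-t^3 - 3*t^2 + 6*t + 8) dt = 81/4, giving area 81/4.
Total area = 81/4 + 81/4 = 81/2.

81/2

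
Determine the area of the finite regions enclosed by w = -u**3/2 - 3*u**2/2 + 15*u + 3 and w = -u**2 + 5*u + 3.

Set the curves equal: -u**3/2 - 3*u**2/2 + 15*u + 3 = -u**2 + 5*u + 3, so -u**3/2 - u**2/2 + 10*u = 0, which factors as -u*(u - 4)*(u + 5)/2 = 0. The curves meet at u = -5, 0, 4.
On [-5, 0], w = -u**2 + 5*u + 3 is on top; that piece has area ∫[-5,0] (-(-u**3/2 - u**2/2 + 10*u)) du = 1625/24.
On [0, 4], w = -u**3/2 - 3*u**2/2 + 15*u + 3 is on top; that piece has area ∫[0,4] (-u**3/2 - u**2/2 + 10*u) du = 112/3.
Total enclosed area = 1625/24 + 112/3 = 2521/24.

2521/24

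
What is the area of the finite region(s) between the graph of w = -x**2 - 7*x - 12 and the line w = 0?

The curve meets the x-axis where -x**2 - 7*x - 12 = 0, i.e. -(x + 3)*(x + 4) = 0, at x = -4, -3.
On [-4, -3] the curve lies above the axis; ∫[-4,-3] (-x**2 - 7*x - 12) dx = 1/6, giving area 1/6.

1/6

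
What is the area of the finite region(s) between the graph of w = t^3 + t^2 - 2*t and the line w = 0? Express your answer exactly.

37/12

The curve meets the t-axis where t^3 + t^2 - 2*t = 0, i.e. t*(t - 1)*(t + 2) = 0, at t = -2, 0, 1.
On [-2, 0] the curve lies above the axis; ∫[-2,0] (t^3 + t^2 - 2*t) dt = 8/3, giving area 8/3.
On [0, 1] the curve lies below the axis; ∫[0,1] (t^3 + t^2 - 2*t) dt = -5/12, giving area 5/12.
Total area = 8/3 + 5/12 = 37/12.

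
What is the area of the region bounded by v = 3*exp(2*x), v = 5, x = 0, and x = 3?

The difference (3*exp(2*x)) - (5) = 3*exp(2*x) - 5 changes sign at x = -log(3)/2 + log(5)/2 inside [0, 3], so split the integral there.
∫[0,-log(3)/2 + log(5)/2] (3*exp(2*x) - 5) dx = log(9*sqrt(15)/125) + 1; the area of that piece is -1 + log(25*sqrt(15)/27).
∫[-log(3)/2 + log(5)/2,3] (3*exp(2*x) - 5) dx = -35/2 - 5*log(3)/2 + 5*log(5)/2 + 3*exp(6)/2.
Total area = (-1 + log(25*sqrt(15)/27)) + (-35/2 - 5*log(3)/2 + 5*log(5)/2 + 3*exp(6)/2) = -37/2 - 11*log(3)/2 + log(15)/2 + 9*log(5)/2 + 3*exp(6)/2.

-37/2 - 11*log(3)/2 + log(15)/2 + 9*log(5)/2 + 3*exp(6)/2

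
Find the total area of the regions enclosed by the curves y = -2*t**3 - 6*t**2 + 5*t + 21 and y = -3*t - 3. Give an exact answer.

Set the curves equal: -2*t**3 - 6*t**2 + 5*t + 21 = -3*t - 3, so -2*t**3 - 6*t**2 + 8*t + 24 = 0, which factors as -2*(t - 2)*(t + 2)*(t + 3) = 0. The curves meet at t = -3, -2, 2.
On [-3, -2], y = -3*t - 3 is on top; that piece has area ∫[-3,-2] (-(-2*t**3 - 6*t**2 + 8*t + 24)) dt = 3/2.
On [-2, 2], y = -2*t**3 - 6*t**2 + 5*t + 21 is on top; that piece has area ∫[-2,2] (-2*t**3 - 6*t**2 + 8*t + 24) dt = 64.
Total enclosed area = 3/2 + 64 = 131/2.

131/2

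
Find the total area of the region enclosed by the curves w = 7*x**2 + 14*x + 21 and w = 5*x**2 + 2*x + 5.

8/3

Set the curves equal: 7*x**2 + 14*x + 21 = 5*x**2 + 2*x + 5, so 2*x**2 + 12*x + 16 = 0, which factors as 2*(x + 2)*(x + 4) = 0. The curves meet at x = -4, -2.
On [-4, -2], w = 5*x**2 + 2*x + 5 is on top; that piece has area ∫[-4,-2] (-(2*x**2 + 12*x + 16)) dx = 8/3.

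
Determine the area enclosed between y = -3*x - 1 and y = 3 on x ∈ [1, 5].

On [1, 5], (-3*x - 1) - (3) = -3*x - 4 is ≤ 0 throughout, so the area is a single integral of |-3*x - 4|.
∫[1,5] (-3*x - 4) dx = -52; the area of that piece is 52.

52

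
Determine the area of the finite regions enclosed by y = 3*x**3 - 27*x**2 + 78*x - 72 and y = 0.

Set the curves equal: 3*x**3 - 27*x**2 + 78*x - 72 = 0, so 3*x**3 - 27*x**2 + 78*x - 72 = 0, which factors as 3*(x - 4)*(x - 3)*(x - 2) = 0. The curves meet at x = 2, 3, 4.
On [2, 3], y = 3*x**3 - 27*x**2 + 78*x - 72 is on top; that piece has area ∫[2,3] (3*x**3 - 27*x**2 + 78*x - 72) dx = 3/4.
On [3, 4], y = 0 is on top; that piece has area ∫[3,4] (-(3*x**3 - 27*x**2 + 78*x - 72)) dx = 3/4.
Total enclosed area = 3/4 + 3/4 = 3/2.

3/2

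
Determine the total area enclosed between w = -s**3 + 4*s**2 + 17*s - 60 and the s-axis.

3901/12

The curve meets the s-axis where -s**3 + 4*s**2 + 17*s - 60 = 0, i.e. -(s - 5)*(s - 3)*(s + 4) = 0, at s = -4, 3, 5.
On [-4, 3] the curve lies below the axis; ∫[-4,3] (-s**3 + 4*s**2 + 17*s - 60) ds = -3773/12, giving area 3773/12.
On [3, 5] the curve lies above the axis; ∫[3,5] (-s**3 + 4*s**2 + 17*s - 60) ds = 32/3, giving area 32/3.
Total area = 3773/12 + 32/3 = 3901/12.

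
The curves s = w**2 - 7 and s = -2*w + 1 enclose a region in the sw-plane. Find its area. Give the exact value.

Both boundary curves give s as a function of w, so integrate with respect to w. Setting them equal: w**2 + 2*w - 8 = 0, i.e. (w - 2)*(w + 4) = 0, so they meet at w = -4, 2.
For w in [-4, 2], s = w**2 - 7 is on the left; area = ∫[-4,2] (-(w**2 + 2*w - 8)) dw = 36.

36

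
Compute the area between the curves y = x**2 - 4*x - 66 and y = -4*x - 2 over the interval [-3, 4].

On [-3, 4], (x**2 - 4*x - 66) - (-4*x - 2) = x**2 - 64 is ≤ 0 throughout, so the area is a single integral of |x**2 - 64|.
∫[-3,4] (x**2 - 64) dx = -1253/3; the area of that piece is 1253/3.

1253/3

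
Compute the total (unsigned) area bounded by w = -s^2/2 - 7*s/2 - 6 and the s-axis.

1/12

The curve meets the s-axis where -s^2/2 - 7*s/2 - 6 = 0, i.e. -(s + 3)*(s + 4)/2 = 0, at s = -4, -3.
On [-4, -3] the curve lies above the axis; ∫[-4,-3] (-s^2/2 - 7*s/2 - 6) ds = 1/12, giving area 1/12.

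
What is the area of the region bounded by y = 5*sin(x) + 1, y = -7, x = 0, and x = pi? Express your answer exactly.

On [0, pi], (5*sin(x) + 1) - (-7) = 5*sin(x) + 8 is ≥ 0 throughout, so the area is a single integral of |5*sin(x) + 8|.
∫[0,pi] (5*sin(x) + 8) dx = 10 + 8*pi.

10 + 8*pi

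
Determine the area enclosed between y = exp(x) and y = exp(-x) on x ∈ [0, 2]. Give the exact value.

On [0, 2], (exp(x)) - (exp(-x)) = exp(x) - exp(-x) is ≥ 0 throughout, so the area is a single integral of |exp(x) - exp(-x)|.
∫[0,2] (exp(x) - exp(-x)) dx = -2 + exp(-2) + exp(2).

-2 + exp(-2) + exp(2)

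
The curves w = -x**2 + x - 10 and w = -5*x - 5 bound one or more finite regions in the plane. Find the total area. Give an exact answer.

Set the curves equal: -x**2 + x - 10 = -5*x - 5, so -x**2 + 6*x - 5 = 0, which factors as -(x - 5)*(x - 1) = 0. The curves meet at x = 1, 5.
On [1, 5], w = -x**2 + x - 10 is on top; that piece has area ∫[1,5] (-x**2 + 6*x - 5) dx = 32/3.

32/3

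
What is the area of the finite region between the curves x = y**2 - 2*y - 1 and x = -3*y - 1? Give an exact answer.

Both boundary curves give x as a function of y, so integrate with respect to y. Setting them equal: y**2 + y = 0, i.e. y*(y + 1) = 0, so they meet at y = -1, 0.
For y in [-1, 0], x = y**2 - 2*y - 1 is on the left; area = ∫[-1,0] (-(y**2 + y)) dy = 1/6.

1/6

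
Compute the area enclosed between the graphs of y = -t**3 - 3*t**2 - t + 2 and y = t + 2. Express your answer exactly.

Set the curves equal: -t**3 - 3*t**2 - t + 2 = t + 2, so -t**3 - 3*t**2 - 2*t = 0, which factors as -t*(t + 1)*(t + 2) = 0. The curves meet at t = -2, -1, 0.
On [-2, -1], y = t + 2 is on top; that piece has area ∫[-2,-1] (-(-t**3 - 3*t**2 - 2*t)) dt = 1/4.
On [-1, 0], y = -t**3 - 3*t**2 - t + 2 is on top; that piece has area ∫[-1,0] (-t**3 - 3*t**2 - 2*t) dt = 1/4.
Total enclosed area = 1/4 + 1/4 = 1/2.

1/2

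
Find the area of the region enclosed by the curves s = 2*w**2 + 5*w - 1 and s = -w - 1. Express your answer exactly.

9

Both boundary curves give s as a function of w, so integrate with respect to w. Setting them equal: 2*w**2 + 6*w = 0, i.e. 2*w*(w + 3) = 0, so they meet at w = -3, 0.
For w in [-3, 0], s = 2*w**2 + 5*w - 1 is on the left; area = ∫[-3,0] (-(2*w**2 + 6*w)) dw = 9.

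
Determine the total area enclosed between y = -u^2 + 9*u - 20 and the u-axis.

The curve meets the u-axis where -u^2 + 9*u - 20 = 0, i.e. -(u - 5)*(u - 4) = 0, at u = 4, 5.
On [4, 5] the curve lies above the axis; ∫[4,5] (-u^2 + 9*u - 20) du = 1/6, giving area 1/6.

1/6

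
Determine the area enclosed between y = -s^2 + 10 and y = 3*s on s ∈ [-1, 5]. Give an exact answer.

The difference (-s^2 + 10) - (3*s) = -s^2 - 3*s + 10 changes sign at s = 2 inside [-1, 5], so split the integral there.
∫[-1,2] (-s^2 - 3*s + 10) ds = 45/2.
∫[2,5] (-s^2 - 3*s + 10) ds = -81/2; the area of that piece is 81/2.
Total area = 45/2 + 81/2 = 63.

63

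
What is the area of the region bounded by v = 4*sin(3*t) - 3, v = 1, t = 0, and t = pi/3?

On [0, pi/3], (4*sin(3*t) - 3) - (1) = 4*sin(3*t) - 4 is ≤ 0 throughout, so the area is a single integral of |4*sin(3*t) - 4|.
∫[0,pi/3] (4*sin(3*t) - 4) dt = 8/3 - 4*pi/3; the area of that piece is -8/3 + 4*pi/3.

-8/3 + 4*pi/3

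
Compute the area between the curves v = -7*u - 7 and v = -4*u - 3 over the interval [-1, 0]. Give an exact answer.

5/2

On [-1, 0], (-7*u - 7) - (-4*u - 3) = -3*u - 4 is ≤ 0 throughout, so the area is a single integral of |-3*u - 4|.
∫[-1,0] (-3*u - 4) du = -5/2; the area of that piece is 5/2.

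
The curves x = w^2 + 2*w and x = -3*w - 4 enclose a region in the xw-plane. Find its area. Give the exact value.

Both boundary curves give x as a function of w, so integrate with respect to w. Setting them equal: w^2 + 5*w + 4 = 0, i.e. (w + 1)*(w + 4) = 0, so they meet at w = -4, -1.
For w in [-4, -1], x = w^2 + 2*w is on the left; area = ∫[-4,-1] (-(w^2 + 5*w + 4)) dw = 9/2.

9/2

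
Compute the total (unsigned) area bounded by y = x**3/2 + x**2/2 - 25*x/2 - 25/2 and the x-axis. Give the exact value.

506/3

The curve meets the x-axis where x**3/2 + x**2/2 - 25*x/2 - 25/2 = 0, i.e. (x - 5)*(x + 1)*(x + 5)/2 = 0, at x = -5, -1, 5.
On [-5, -1] the curve lies above the axis; ∫[-5,-1] (x**3/2 + x**2/2 - 25*x/2 - 25/2) dx = 128/3, giving area 128/3.
On [-1, 5] the curve lies below the axis; ∫[-1,5] (x**3/2 + x**2/2 - 25*x/2 - 25/2) dx = -126, giving area 126.
Total area = 128/3 + 126 = 506/3.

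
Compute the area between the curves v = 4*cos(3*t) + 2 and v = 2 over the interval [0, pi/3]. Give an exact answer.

8/3

The difference (4*cos(3*t) + 2) - (2) = 4*cos(3*t) changes sign at t = pi/6 inside [0, pi/3], so split the integral there.
∫[0,pi/6] (4*cos(3*t)) dt = 4/3.
∫[pi/6,pi/3] (4*cos(3*t)) dt = -4/3; the area of that piece is 4/3.
Total area = 4/3 + 4/3 = 8/3.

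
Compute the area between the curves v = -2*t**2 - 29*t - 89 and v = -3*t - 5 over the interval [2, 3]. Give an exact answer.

485/3

On [2, 3], (-2*t**2 - 29*t - 89) - (-3*t - 5) = -2*t**2 - 26*t - 84 is ≤ 0 throughout, so the area is a single integral of |-2*t**2 - 26*t - 84|.
∫[2,3] (-2*t**2 - 26*t - 84) dt = -485/3; the area of that piece is 485/3.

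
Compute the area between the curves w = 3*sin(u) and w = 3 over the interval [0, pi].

On [0, pi], (3*sin(u)) - (3) = 3*sin(u) - 3 is ≤ 0 throughout, so the area is a single integral of |3*sin(u) - 3|.
∫[0,pi] (3*sin(u) - 3) du = 6 - 3*pi; the area of that piece is -6 + 3*pi.

-6 + 3*pi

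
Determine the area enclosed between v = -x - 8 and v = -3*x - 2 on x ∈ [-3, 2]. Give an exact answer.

35

On [-3, 2], (-x - 8) - (-3*x - 2) = 2*x - 6 is ≤ 0 throughout, so the area is a single integral of |2*x - 6|.
∫[-3,2] (2*x - 6) dx = -35; the area of that piece is 35.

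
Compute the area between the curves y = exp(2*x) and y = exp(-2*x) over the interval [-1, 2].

-2 + exp(-4)/2 + exp(-2)/2 + exp(2)/2 + exp(4)/2

The difference (exp(2*x)) - (exp(-2*x)) = exp(2*x) - exp(-2*x) changes sign at x = 0 inside [-1, 2], so split the integral there.
∫[-1,0] (exp(2*x) - exp(-2*x)) dx = -exp(2)/2 - exp(-2)/2 + 1; the area of that piece is -1 + exp(-2)/2 + exp(2)/2.
∫[0,2] (exp(2*x) - exp(-2*x)) dx = -1 + exp(-4)/2 + exp(4)/2.
Total area = (-1 + exp(-2)/2 + exp(2)/2) + (-1 + exp(-4)/2 + exp(4)/2) = -2 + exp(-4)/2 + exp(-2)/2 + exp(2)/2 + exp(4)/2.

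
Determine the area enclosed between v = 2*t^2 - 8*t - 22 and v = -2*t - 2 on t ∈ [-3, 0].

The difference (2*t^2 - 8*t - 22) - (-2*t - 2) = 2*t^2 - 6*t - 20 changes sign at t = -2 inside [-3, 0], so split the integral there.
∫[-3,-2] (2*t^2 - 6*t - 20) dt = 23/3.
∫[-2,0] (2*t^2 - 6*t - 20) dt = -68/3; the area of that piece is 68/3.
Total area = 23/3 + 68/3 = 91/3.

91/3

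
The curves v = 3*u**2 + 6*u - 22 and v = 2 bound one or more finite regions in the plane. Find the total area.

Set the curves equal: 3*u**2 + 6*u - 22 = 2, so 3*u**2 + 6*u - 24 = 0, which factors as 3*(u - 2)*(u + 4) = 0. The curves meet at u = -4, 2.
On [-4, 2], v = 2 is on top; that piece has area ∫[-4,2] (-(3*u**2 + 6*u - 24)) du = 108.

108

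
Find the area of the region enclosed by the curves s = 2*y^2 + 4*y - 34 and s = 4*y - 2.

Both boundary curves give s as a function of y, so integrate with respect to y. Setting them equal: 2*y^2 - 32 = 0, i.e. 2*(y - 4)*(y + 4) = 0, so they meet at y = -4, 4.
For y in [-4, 4], s = 2*y^2 + 4*y - 34 is on the left; area = ∫[-4,4] (-(2*y^2 - 32)) dy = 512/3.

512/3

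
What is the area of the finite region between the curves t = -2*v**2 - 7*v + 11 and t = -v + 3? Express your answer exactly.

Both boundary curves give t as a function of v, so integrate with respect to v. Setting them equal: -2*v**2 - 6*v + 8 = 0, i.e. -2*(v - 1)*(v + 4) = 0, so they meet at v = -4, 1.
For v in [-4, 1], t = -2*v**2 - 7*v + 11 is on the right; area = ∫[-4,1] (-2*v**2 - 6*v + 8) dv = 125/3.

125/3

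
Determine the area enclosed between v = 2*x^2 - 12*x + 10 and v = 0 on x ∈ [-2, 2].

172/3

The difference (2*x^2 - 12*x + 10) - (0) = 2*x^2 - 12*x + 10 changes sign at x = 1 inside [-2, 2], so split the integral there.
∫[-2,1] (2*x^2 - 12*x + 10) dx = 54.
∫[1,2] (2*x^2 - 12*x + 10) dx = -10/3; the area of that piece is 10/3.
Total area = 54 + 10/3 = 172/3.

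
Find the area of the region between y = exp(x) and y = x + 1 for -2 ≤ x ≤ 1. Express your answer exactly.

On [-2, 1], (exp(x)) - (x + 1) = -x + exp(x) - 1 is ≥ 0 throughout, so the area is a single integral of |-x + exp(x) - 1|.
∫[-2,1] (-x + exp(x) - 1) dx = -3/2 - exp(-2) + exp(1).

-3/2 - exp(-2) + exp(1)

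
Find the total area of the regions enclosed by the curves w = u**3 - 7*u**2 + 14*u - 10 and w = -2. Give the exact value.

37/12

Set the curves equal: u**3 - 7*u**2 + 14*u - 10 = -2, so u**3 - 7*u**2 + 14*u - 8 = 0, which factors as (u - 4)*(u - 2)*(u - 1) = 0. The curves meet at u = 1, 2, 4.
On [1, 2], w = u**3 - 7*u**2 + 14*u - 10 is on top; that piece has area ∫[1,2] (u**3 - 7*u**2 + 14*u - 8) du = 5/12.
On [2, 4], w = -2 is on top; that piece has area ∫[2,4] (-(u**3 - 7*u**2 + 14*u - 8)) du = 8/3.
Total enclosed area = 5/12 + 8/3 = 37/12.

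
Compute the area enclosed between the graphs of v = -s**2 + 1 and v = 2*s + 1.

4/3

Set the curves equal: -s**2 + 1 = 2*s + 1, so -s**2 - 2*s = 0, which factors as -s*(s + 2) = 0. The curves meet at s = -2, 0.
On [-2, 0], v = -s**2 + 1 is on top; that piece has area ∫[-2,0] (-s**2 - 2*s) ds = 4/3.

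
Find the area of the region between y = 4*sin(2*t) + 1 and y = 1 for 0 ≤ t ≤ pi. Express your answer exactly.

8

The difference (4*sin(2*t) + 1) - (1) = 4*sin(2*t) changes sign at t = pi/2 inside [0, pi], so split the integral there.
∫[0,pi/2] (4*sin(2*t)) dt = 4.
∫[pi/2,pi] (4*sin(2*t)) dt = -4; the area of that piece is 4.
Total area = 4 + 4 = 8.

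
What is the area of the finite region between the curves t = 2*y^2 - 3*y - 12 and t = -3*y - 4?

64/3

Both boundary curves give t as a function of y, so integrate with respect to y. Setting them equal: 2*y^2 - 8 = 0, i.e. 2*(y - 2)*(y + 2) = 0, so they meet at y = -2, 2.
For y in [-2, 2], t = 2*y^2 - 3*y - 12 is on the left; area = ∫[-2,2] (-(2*y^2 - 8)) dy = 64/3.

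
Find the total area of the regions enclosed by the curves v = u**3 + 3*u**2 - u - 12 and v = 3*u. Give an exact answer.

131/4

Set the curves equal: u**3 + 3*u**2 - u - 12 = 3*u, so u**3 + 3*u**2 - 4*u - 12 = 0, which factors as (u - 2)*(u + 2)*(u + 3) = 0. The curves meet at u = -3, -2, 2.
On [-3, -2], v = u**3 + 3*u**2 - u - 12 is on top; that piece has area ∫[-3,-2] (u**3 + 3*u**2 - 4*u - 12) du = 3/4.
On [-2, 2], v = 3*u is on top; that piece has area ∫[-2,2] (-(u**3 + 3*u**2 - 4*u - 12)) du = 32.
Total enclosed area = 3/4 + 32 = 131/4.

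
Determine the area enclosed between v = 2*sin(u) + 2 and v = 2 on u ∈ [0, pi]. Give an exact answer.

4

On [0, pi], (2*sin(u) + 2) - (2) = 2*sin(u) is ≥ 0 throughout, so the area is a single integral of |2*sin(u)|.
∫[0,pi] (2*sin(u)) du = 4.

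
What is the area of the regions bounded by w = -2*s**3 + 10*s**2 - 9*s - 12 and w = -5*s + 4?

253/6

Set the curves equal: -2*s**3 + 10*s**2 - 9*s - 12 = -5*s + 4, so -2*s**3 + 10*s**2 - 4*s - 16 = 0, which factors as -2*(s - 4)*(s - 2)*(s + 1) = 0. The curves meet at s = -1, 2, 4.
On [-1, 2], w = -5*s + 4 is on top; that piece has area ∫[-1,2] (-(-2*s**3 + 10*s**2 - 4*s - 16)) ds = 63/2.
On [2, 4], w = -2*s**3 + 10*s**2 - 9*s - 12 is on top; that piece has area ∫[2,4] (-2*s**3 + 10*s**2 - 4*s - 16) ds = 32/3.
Total enclosed area = 63/2 + 32/3 = 253/6.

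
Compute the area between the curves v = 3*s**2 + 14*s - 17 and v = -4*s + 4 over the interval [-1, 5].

The difference (3*s**2 + 14*s - 17) - (-4*s + 4) = 3*s**2 + 18*s - 21 changes sign at s = 1 inside [-1, 5], so split the integral there.
∫[-1,1] (3*s**2 + 18*s - 21) ds = -40; the area of that piece is 40.
∫[1,5] (3*s**2 + 18*s - 21) ds = 256.
Total area = 40 + 256 = 296.

296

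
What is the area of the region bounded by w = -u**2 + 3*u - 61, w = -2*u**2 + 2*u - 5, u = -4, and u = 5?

873/2

On [-4, 5], (-u**2 + 3*u - 61) - (-2*u**2 + 2*u - 5) = u**2 + u - 56 is ≤ 0 throughout, so the area is a single integral of |u**2 + u - 56|.
∫[-4,5] (u**2 + u - 56) du = -873/2; the area of that piece is 873/2.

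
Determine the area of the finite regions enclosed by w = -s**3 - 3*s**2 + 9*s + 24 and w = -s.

Set the curves equal: -s**3 - 3*s**2 + 9*s + 24 = -s, so -s**3 - 3*s**2 + 10*s + 24 = 0, which factors as -(s - 3)*(s + 2)*(s + 4) = 0. The curves meet at s = -4, -2, 3.
On [-4, -2], w = -s is on top; that piece has area ∫[-4,-2] (-(-s**3 - 3*s**2 + 10*s + 24)) ds = 8.
On [-2, 3], w = -s**3 - 3*s**2 + 9*s + 24 is on top; that piece has area ∫[-2,3] (-s**3 - 3*s**2 + 10*s + 24) ds = 375/4.
Total enclosed area = 8 + 375/4 = 407/4.

407/4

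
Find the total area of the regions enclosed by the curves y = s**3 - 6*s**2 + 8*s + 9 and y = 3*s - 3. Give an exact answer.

131/4

Set the curves equal: s**3 - 6*s**2 + 8*s + 9 = 3*s - 3, so s**3 - 6*s**2 + 5*s + 12 = 0, which factors as (s - 4)*(s - 3)*(s + 1) = 0. The curves meet at s = -1, 3, 4.
On [-1, 3], y = s**3 - 6*s**2 + 8*s + 9 is on top; that piece has area ∫[-1,3] (s**3 - 6*s**2 + 5*s + 12) ds = 32.
On [3, 4], y = 3*s - 3 is on top; that piece has area ∫[3,4] (-(s**3 - 6*s**2 + 5*s + 12)) ds = 3/4.
Total enclosed area = 32 + 3/4 = 131/4.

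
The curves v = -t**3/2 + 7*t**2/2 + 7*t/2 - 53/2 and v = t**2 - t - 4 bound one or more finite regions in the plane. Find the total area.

Set the curves equal: -t**3/2 + 7*t**2/2 + 7*t/2 - 53/2 = t**2 - t - 4, so -t**3/2 + 5*t**2/2 + 9*t/2 - 45/2 = 0, which factors as -(t - 5)*(t - 3)*(t + 3)/2 = 0. The curves meet at t = -3, 3, 5.
On [-3, 3], v = t**2 - t - 4 is on top; that piece has area ∫[-3,3] (-(-t**3/2 + 5*t**2/2 + 9*t/2 - 45/2)) dt = 90.
On [3, 5], v = -t**3/2 + 7*t**2/2 + 7*t/2 - 53/2 is on top; that piece has area ∫[3,5] (-t**3/2 + 5*t**2/2 + 9*t/2 - 45/2) dt = 14/3.
Total enclosed area = 90 + 14/3 = 284/3.

284/3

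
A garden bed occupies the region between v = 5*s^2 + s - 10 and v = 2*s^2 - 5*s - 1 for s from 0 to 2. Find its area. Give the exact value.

The difference (5*s^2 + s - 10) - (2*s^2 - 5*s - 1) = 3*s^2 + 6*s - 9 changes sign at s = 1 inside [0, 2], so split the integral there.
∫[0,1] (3*s^2 + 6*s - 9) ds = -5; the area of that piece is 5.
∫[1,2] (3*s^2 + 6*s - 9) ds = 7.
Total area = 5 + 7 = 12.

12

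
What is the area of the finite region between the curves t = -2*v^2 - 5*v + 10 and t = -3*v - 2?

125/3

Both boundary curves give t as a function of v, so integrate with respect to v. Setting them equal: -2*v^2 - 2*v + 12 = 0, i.e. -2*(v - 2)*(v + 3) = 0, so they meet at v = -3, 2.
For v in [-3, 2], t = -2*v^2 - 5*v + 10 is on the right; area = ∫[-3,2] (-2*v^2 - 2*v + 12) dv = 125/3.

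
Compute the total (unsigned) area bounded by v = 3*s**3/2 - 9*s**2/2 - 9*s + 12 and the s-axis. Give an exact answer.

The curve meets the s-axis where 3*s**3/2 - 9*s**2/2 - 9*s + 12 = 0, i.e. 3*(s - 4)*(s - 1)*(s + 2)/2 = 0, at s = -2, 1, 4.
On [-2, 1] the curve lies above the axis; ∫[-2,1] (3*s**3/2 - 9*s**2/2 - 9*s + 12) ds = 243/8, giving area 243/8.
On [1, 4] the curve lies below the axis; ∫[1,4] (3*s**3/2 - 9*s**2/2 - 9*s + 12) ds = -243/8, giving area 243/8.
Total area = 243/8 + 243/8 = 243/4.

243/4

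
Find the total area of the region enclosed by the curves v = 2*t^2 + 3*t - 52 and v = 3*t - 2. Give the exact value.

1000/3

Set the curves equal: 2*t^2 + 3*t - 52 = 3*t - 2, so 2*t^2 - 50 = 0, which factors as 2*(t - 5)*(t + 5) = 0. The curves meet at t = -5, 5.
On [-5, 5], v = 3*t - 2 is on top; that piece has area ∫[-5,5] (-(2*t^2 - 50)) dt = 1000/3.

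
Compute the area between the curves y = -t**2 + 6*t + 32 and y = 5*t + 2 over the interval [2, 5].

123/2

On [2, 5], (-t**2 + 6*t + 32) - (5*t + 2) = -t**2 + t + 30 is ≥ 0 throughout, so the area is a single integral of |-t**2 + t + 30|.
∫[2,5] (-t**2 + t + 30) dt = 123/2.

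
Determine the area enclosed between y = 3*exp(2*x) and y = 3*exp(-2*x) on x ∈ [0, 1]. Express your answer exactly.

-3 + 3*exp(-2)/2 + 3*exp(2)/2

On [0, 1], (3*exp(2*x)) - (3*exp(-2*x)) = 3*exp(2*x) - 3*exp(-2*x) is ≥ 0 throughout, so the area is a single integral of |3*exp(2*x) - 3*exp(-2*x)|.
∫[0,1] (3*exp(2*x) - 3*exp(-2*x)) dx = -3 + 3*exp(-2)/2 + 3*exp(2)/2.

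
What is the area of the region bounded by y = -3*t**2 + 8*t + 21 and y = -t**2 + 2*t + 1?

Set the curves equal: -3*t**2 + 8*t + 21 = -t**2 + 2*t + 1, so -2*t**2 + 6*t + 20 = 0, which factors as -2*(t - 5)*(t + 2) = 0. The curves meet at t = -2, 5.
On [-2, 5], y = -3*t**2 + 8*t + 21 is on top; that piece has area ∫[-2,5] (-2*t**2 + 6*t + 20) dt = 343/3.

343/3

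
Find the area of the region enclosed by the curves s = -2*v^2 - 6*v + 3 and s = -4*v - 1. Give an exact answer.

Both boundary curves give s as a function of v, so integrate with respect to v. Setting them equal: -2*v^2 - 2*v + 4 = 0, i.e. -2*(v - 1)*(v + 2) = 0, so they meet at v = -2, 1.
For v in [-2, 1], s = -2*v^2 - 6*v + 3 is on the right; area = ∫[-2,1] (-2*v^2 - 2*v + 4) dv = 9.

9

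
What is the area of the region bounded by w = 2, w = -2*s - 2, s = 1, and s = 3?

On [1, 3], (2) - (-2*s - 2) = 2*s + 4 is ≥ 0 throughout, so the area is a single integral of |2*s + 4|.
∫[1,3] (2*s + 4) ds = 16.

16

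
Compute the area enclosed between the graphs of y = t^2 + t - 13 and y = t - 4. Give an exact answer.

36

Set the curves equal: t^2 + t - 13 = t - 4, so t^2 - 9 = 0, which factors as (t - 3)*(t + 3) = 0. The curves meet at t = -3, 3.
On [-3, 3], y = t - 4 is on top; that piece has area ∫[-3,3] (-(t^2 - 9)) dt = 36.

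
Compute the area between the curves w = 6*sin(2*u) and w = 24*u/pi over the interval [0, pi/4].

On [0, pi/4], (6*sin(2*u)) - (24*u/pi) = -24*u/pi + 6*sin(2*u) is ≥ 0 throughout, so the area is a single integral of |-24*u/pi + 6*sin(2*u)|.
∫[0,pi/4] (-24*u/pi + 6*sin(2*u)) du = 3 - 3*pi/4.

3 - 3*pi/4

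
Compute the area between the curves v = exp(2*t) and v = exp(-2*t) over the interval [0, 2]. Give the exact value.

-1 + exp(-4)/2 + exp(4)/2

On [0, 2], (exp(2*t)) - (exp(-2*t)) = exp(2*t) - exp(-2*t) is ≥ 0 throughout, so the area is a single integral of |exp(2*t) - exp(-2*t)|.
∫[0,2] (exp(2*t) - exp(-2*t)) dt = -1 + exp(-4)/2 + exp(4)/2.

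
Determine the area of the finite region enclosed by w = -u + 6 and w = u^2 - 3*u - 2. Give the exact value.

36

Set the curves equal: -u + 6 = u^2 - 3*u - 2, so -u^2 + 2*u + 8 = 0, which factors as -(u - 4)*(u + 2) = 0. The curves meet at u = -2, 4.
On [-2, 4], w = -u + 6 is on top; that piece has area ∫[-2,4] (-u^2 + 2*u + 8) du = 36.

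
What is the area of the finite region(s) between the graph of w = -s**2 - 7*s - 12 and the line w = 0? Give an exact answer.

The curve meets the s-axis where -s**2 - 7*s - 12 = 0, i.e. -(s + 3)*(s + 4) = 0, at s = -4, -3.
On [-4, -3] the curve lies above the axis; ∫[-4,-3] (-s**2 - 7*s - 12) ds = 1/6, giving area 1/6.

1/6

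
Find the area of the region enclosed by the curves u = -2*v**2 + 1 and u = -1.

8/3

Both boundary curves give u as a function of v, so integrate with respect to v. Setting them equal: -2*v**2 + 2 = 0, i.e. -2*(v - 1)*(v + 1) = 0, so they meet at v = -1, 1.
For v in [-1, 1], u = -2*v**2 + 1 is on the right; area = ∫[-1,1] (-2*v**2 + 2) dv = 8/3.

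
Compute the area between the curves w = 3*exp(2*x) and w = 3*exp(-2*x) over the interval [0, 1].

-3 + 3*exp(-2)/2 + 3*exp(2)/2

On [0, 1], (3*exp(2*x)) - (3*exp(-2*x)) = 3*exp(2*x) - 3*exp(-2*x) is ≥ 0 throughout, so the area is a single integral of |3*exp(2*x) - 3*exp(-2*x)|.
∫[0,1] (3*exp(2*x) - 3*exp(-2*x)) dx = -3 + 3*exp(-2)/2 + 3*exp(2)/2.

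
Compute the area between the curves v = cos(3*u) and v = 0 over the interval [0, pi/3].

2/3

The difference (cos(3*u)) - (0) = cos(3*u) changes sign at u = pi/6 inside [0, pi/3], so split the integral there.
∫[0,pi/6] (cos(3*u)) du = 1/3.
∫[pi/6,pi/3] (cos(3*u)) du = -1/3; the area of that piece is 1/3.
Total area = 1/3 + 1/3 = 2/3.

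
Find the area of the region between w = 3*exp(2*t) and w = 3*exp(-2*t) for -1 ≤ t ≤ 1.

-6 + 3*exp(-2) + 3*exp(2)

The difference (3*exp(2*t)) - (3*exp(-2*t)) = 3*exp(2*t) - 3*exp(-2*t) changes sign at t = 0 inside [-1, 1], so split the integral there.
∫[-1,0] (3*exp(2*t) - 3*exp(-2*t)) dt = -3*exp(2)/2 - 3*exp(-2)/2 + 3; the area of that piece is -3 + 3*exp(-2)/2 + 3*exp(2)/2.
∫[0,1] (3*exp(2*t) - 3*exp(-2*t)) dt = -3 + 3*exp(-2)/2 + 3*exp(2)/2.
Total area = (-3 + 3*exp(-2)/2 + 3*exp(2)/2) + (-3 + 3*exp(-2)/2 + 3*exp(2)/2) = -6 + 3*exp(-2) + 3*exp(2).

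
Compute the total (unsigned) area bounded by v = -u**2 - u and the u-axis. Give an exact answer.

The curve meets the u-axis where -u**2 - u = 0, i.e. -u*(u + 1) = 0, at u = -1, 0.
On [-1, 0] the curve lies above the axis; ∫[-1,0] (-u**2 - u) du = 1/6, giving area 1/6.

1/6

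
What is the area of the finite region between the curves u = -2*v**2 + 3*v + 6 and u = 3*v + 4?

Both boundary curves give u as a function of v, so integrate with respect to v. Setting them equal: -2*v**2 + 2 = 0, i.e. -2*(v - 1)*(v + 1) = 0, so they meet at v = -1, 1.
For v in [-1, 1], u = -2*v**2 + 3*v + 6 is on the right; area = ∫[-1,1] (-2*v**2 + 2) dv = 8/3.

8/3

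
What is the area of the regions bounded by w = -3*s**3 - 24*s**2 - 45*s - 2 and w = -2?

253/4

Set the curves equal: -3*s**3 - 24*s**2 - 45*s - 2 = -2, so -3*s**3 - 24*s**2 - 45*s = 0, which factors as -3*s*(s + 3)*(s + 5) = 0. The curves meet at s = -5, -3, 0.
On [-5, -3], w = -2 is on top; that piece has area ∫[-5,-3] (-(-3*s**3 - 24*s**2 - 45*s)) ds = 16.
On [-3, 0], w = -3*s**3 - 24*s**2 - 45*s - 2 is on top; that piece has area ∫[-3,0] (-3*s**3 - 24*s**2 - 45*s) ds = 189/4.
Total enclosed area = 16 + 189/4 = 253/4.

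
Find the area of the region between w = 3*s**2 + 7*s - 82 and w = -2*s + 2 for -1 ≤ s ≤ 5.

The difference (3*s**2 + 7*s - 82) - (-2*s + 2) = 3*s**2 + 9*s - 84 changes sign at s = 4 inside [-1, 5], so split the integral there.
∫[-1,4] (3*s**2 + 9*s - 84) ds = -575/2; the area of that piece is 575/2.
∫[4,5] (3*s**2 + 9*s - 84) ds = 35/2.
Total area = 575/2 + 35/2 = 305.

305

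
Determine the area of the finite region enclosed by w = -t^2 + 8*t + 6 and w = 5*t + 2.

Set the curves equal: -t^2 + 8*t + 6 = 5*t + 2, so -t^2 + 3*t + 4 = 0, which factors as -(t - 4)*(t + 1) = 0. The curves meet at t = -1, 4.
On [-1, 4], w = -t^2 + 8*t + 6 is on top; that piece has area ∫[-1,4] (-t^2 + 3*t + 4) dt = 125/6.

125/6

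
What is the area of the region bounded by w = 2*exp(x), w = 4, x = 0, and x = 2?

The difference (2*exp(x)) - (4) = 2*exp(x) - 4 changes sign at x = log(2) inside [0, 2], so split the integral there.
∫[0,log(2)] (2*exp(x) - 4) dx = 2 - log(16); the area of that piece is -2 + log(16).
∫[log(2),2] (2*exp(x) - 4) dx = -12 + 4*log(2) + 2*exp(2).
Total area = (-2 + log(16)) + (-12 + 4*log(2) + 2*exp(2)) = -14 + 8*log(2) + 2*exp(2).

-14 + 8*log(2) + 2*exp(2)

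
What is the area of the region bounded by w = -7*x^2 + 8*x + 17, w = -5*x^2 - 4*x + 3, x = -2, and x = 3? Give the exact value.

94

The difference (-7*x^2 + 8*x + 17) - (-5*x^2 - 4*x + 3) = -2*x^2 + 12*x + 14 changes sign at x = -1 inside [-2, 3], so split the integral there.
∫[-2,-1] (-2*x^2 + 12*x + 14) dx = -26/3; the area of that piece is 26/3.
∫[-1,3] (-2*x^2 + 12*x + 14) dx = 256/3.
Total area = 26/3 + 256/3 = 94.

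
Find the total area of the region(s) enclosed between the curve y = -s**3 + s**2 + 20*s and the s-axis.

2521/12

The curve meets the s-axis where -s**3 + s**2 + 20*s = 0, i.e. -s*(s - 5)*(s + 4) = 0, at s = -4, 0, 5.
On [-4, 0] the curve lies below the axis; ∫[-4,0] (-s**3 + s**2 + 20*s) ds = -224/3, giving area 224/3.
On [0, 5] the curve lies above the axis; ∫[0,5] (-s**3 + s**2 + 20*s) ds = 1625/12, giving area 1625/12.
Total area = 224/3 + 1625/12 = 2521/12.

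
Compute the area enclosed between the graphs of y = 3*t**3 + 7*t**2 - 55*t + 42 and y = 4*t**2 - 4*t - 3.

Set the curves equal: 3*t**3 + 7*t**2 - 55*t + 42 = 4*t**2 - 4*t - 3, so 3*t**3 + 3*t**2 - 51*t + 45 = 0, which factors as 3*(t - 3)*(t - 1)*(t + 5) = 0. The curves meet at t = -5, 1, 3.
On [-5, 1], y = 3*t**3 + 7*t**2 - 55*t + 42 is on top; that piece has area ∫[-5,1] (3*t**3 + 3*t**2 - 51*t + 45) dt = 540.
On [1, 3], y = 4*t**2 - 4*t - 3 is on top; that piece has area ∫[1,3] (-(3*t**3 + 3*t**2 - 51*t + 45)) dt = 28.
Total enclosed area = 540 + 28 = 568.

568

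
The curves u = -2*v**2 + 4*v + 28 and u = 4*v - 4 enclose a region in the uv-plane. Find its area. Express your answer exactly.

512/3

Both boundary curves give u as a function of v, so integrate with respect to v. Setting them equal: -2*v**2 + 32 = 0, i.e. -2*(v - 4)*(v + 4) = 0, so they meet at v = -4, 4.
For v in [-4, 4], u = -2*v**2 + 4*v + 28 is on the right; area = ∫[-4,4] (-2*v**2 + 32) dv = 512/3.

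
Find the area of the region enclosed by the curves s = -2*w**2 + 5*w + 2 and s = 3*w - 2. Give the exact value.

Both boundary curves give s as a function of w, so integrate with respect to w. Setting them equal: -2*w**2 + 2*w + 4 = 0, i.e. -2*(w - 2)*(w + 1) = 0, so they meet at w = -1, 2.
For w in [-1, 2], s = -2*w**2 + 5*w + 2 is on the right; area = ∫[-1,2] (-2*w**2 + 2*w + 4) dw = 9.

9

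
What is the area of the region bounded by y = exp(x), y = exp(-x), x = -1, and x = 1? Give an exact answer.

-4 + 2*exp(-1) + 2*exp(1)

The difference (exp(x)) - (exp(-x)) = exp(x) - exp(-x) changes sign at x = 0 inside [-1, 1], so split the integral there.
∫[-1,0] (exp(x) - exp(-x)) dx = -exp(1) - exp(-1) + 2; the area of that piece is -2 + exp(-1) + exp(1).
∫[0,1] (exp(x) - exp(-x)) dx = -2 + exp(-1) + exp(1).
Total area = (-2 + exp(-1) + exp(1)) + (-2 + exp(-1) + exp(1)) = -4 + 2*exp(-1) + 2*exp(1).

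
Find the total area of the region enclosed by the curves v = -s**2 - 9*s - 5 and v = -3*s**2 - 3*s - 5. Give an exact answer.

9

Set the curves equal: -s**2 - 9*s - 5 = -3*s**2 - 3*s - 5, so 2*s**2 - 6*s = 0, which factors as 2*s*(s - 3) = 0. The curves meet at s = 0, 3.
On [0, 3], v = -3*s**2 - 3*s - 5 is on top; that piece has area ∫[0,3] (-(2*s**2 - 6*s)) ds = 9.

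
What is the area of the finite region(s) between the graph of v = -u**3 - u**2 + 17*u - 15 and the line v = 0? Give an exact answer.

The curve meets the u-axis where -u**3 - u**2 + 17*u - 15 = 0, i.e. -(u - 3)*(u - 1)*(u + 5) = 0, at u = -5, 1, 3.
On [-5, 1] the curve lies below the axis; ∫[-5,1] (-u**3 - u**2 + 17*u - 15) du = -180, giving area 180.
On [1, 3] the curve lies above the axis; ∫[1,3] (-u**3 - u**2 + 17*u - 15) du = 28/3, giving area 28/3.
Total area = 180 + 28/3 = 568/3.

568/3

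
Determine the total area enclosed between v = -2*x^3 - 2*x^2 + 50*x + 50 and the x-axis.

2024/3

The curve meets the x-axis where -2*x^3 - 2*x^2 + 50*x + 50 = 0, i.e. -2*(x - 5)*(x + 1)*(x + 5) = 0, at x = -5, -1, 5.
On [-5, -1] the curve lies below the axis; ∫[-5,-1] (-2*x^3 - 2*x^2 + 50*x + 50) dx = -512/3, giving area 512/3.
On [-1, 5] the curve lies above the axis; ∫[-1,5] (-2*x^3 - 2*x^2 + 50*x + 50) dx = 504, giving area 504.
Total area = 512/3 + 504 = 2024/3.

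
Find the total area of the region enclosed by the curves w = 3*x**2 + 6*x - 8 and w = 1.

32

Set the curves equal: 3*x**2 + 6*x - 8 = 1, so 3*x**2 + 6*x - 9 = 0, which factors as 3*(x - 1)*(x + 3) = 0. The curves meet at x = -3, 1.
On [-3, 1], w = 1 is on top; that piece has area ∫[-3,1] (-(3*x**2 + 6*x - 9)) dx = 32.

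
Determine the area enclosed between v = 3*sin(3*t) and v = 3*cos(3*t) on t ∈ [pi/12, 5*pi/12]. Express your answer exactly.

On [pi/12, 5*pi/12], (3*sin(3*t)) - (3*cos(3*t)) = 3*sin(3*t) - 3*cos(3*t) is ≥ 0 throughout, so the area is a single integral of |3*sin(3*t) - 3*cos(3*t)|.
∫[pi/12,5*pi/12] (3*sin(3*t) - 3*cos(3*t)) dt = 2*sqrt(2).

2*sqrt(2)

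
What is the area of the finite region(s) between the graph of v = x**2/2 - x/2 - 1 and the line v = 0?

The curve meets the x-axis where x**2/2 - x/2 - 1 = 0, i.e. (x - 2)*(x + 1)/2 = 0, at x = -1, 2.
On [-1, 2] the curve lies below the axis; ∫[-1,2] (x**2/2 - x/2 - 1) dx = -9/4, giving area 9/4.

9/4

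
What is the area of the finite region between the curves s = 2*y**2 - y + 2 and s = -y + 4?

Both boundary curves give s as a function of y, so integrate with respect to y. Setting them equal: 2*y**2 - 2 = 0, i.e. 2*(y - 1)*(y + 1) = 0, so they meet at y = -1, 1.
For y in [-1, 1], s = 2*y**2 - y + 2 is on the left; area = ∫[-1,1] (-(2*y**2 - 2)) dy = 8/3.

8/3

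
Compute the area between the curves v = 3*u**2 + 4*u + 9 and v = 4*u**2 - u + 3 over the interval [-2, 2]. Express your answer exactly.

The difference (3*u**2 + 4*u + 9) - (4*u**2 - u + 3) = -u**2 + 5*u + 6 changes sign at u = -1 inside [-2, 2], so split the integral there.
∫[-2,-1] (-u**2 + 5*u + 6) du = -23/6; the area of that piece is 23/6.
∫[-1,2] (-u**2 + 5*u + 6) du = 45/2.
Total area = 23/6 + 45/2 = 79/3.

79/3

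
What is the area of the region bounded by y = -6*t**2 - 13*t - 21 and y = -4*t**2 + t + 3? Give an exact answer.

1/3

Set the curves equal: -6*t**2 - 13*t - 21 = -4*t**2 + t + 3, so -2*t**2 - 14*t - 24 = 0, which factors as -2*(t + 3)*(t + 4) = 0. The curves meet at t = -4, -3.
On [-4, -3], y = -6*t**2 - 13*t - 21 is on top; that piece has area ∫[-4,-3] (-2*t**2 - 14*t - 24) dt = 1/3.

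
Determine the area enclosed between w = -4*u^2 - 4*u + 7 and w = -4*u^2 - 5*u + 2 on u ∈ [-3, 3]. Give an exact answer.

30

On [-3, 3], (-4*u^2 - 4*u + 7) - (-4*u^2 - 5*u + 2) = u + 5 is ≥ 0 throughout, so the area is a single integral of |u + 5|.
∫[-3,3] (u + 5) du = 30.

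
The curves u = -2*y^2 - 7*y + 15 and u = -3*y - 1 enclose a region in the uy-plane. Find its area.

Both boundary curves give u as a function of y, so integrate with respect to y. Setting them equal: -2*y^2 - 4*y + 16 = 0, i.e. -2*(y - 2)*(y + 4) = 0, so they meet at y = -4, 2.
For y in [-4, 2], u = -2*y^2 - 7*y + 15 is on the right; area = ∫[-4,2] (-2*y^2 - 4*y + 16) dy = 72.

72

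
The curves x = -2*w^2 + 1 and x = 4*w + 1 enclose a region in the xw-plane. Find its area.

8/3

Both boundary curves give x as a function of w, so integrate with respect to w. Setting them equal: -2*w^2 - 4*w = 0, i.e. -2*w*(w + 2) = 0, so they meet at w = -2, 0.
For w in [-2, 0], x = -2*w^2 + 1 is on the right; area = ∫[-2,0] (-2*w^2 - 4*w) dw = 8/3.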